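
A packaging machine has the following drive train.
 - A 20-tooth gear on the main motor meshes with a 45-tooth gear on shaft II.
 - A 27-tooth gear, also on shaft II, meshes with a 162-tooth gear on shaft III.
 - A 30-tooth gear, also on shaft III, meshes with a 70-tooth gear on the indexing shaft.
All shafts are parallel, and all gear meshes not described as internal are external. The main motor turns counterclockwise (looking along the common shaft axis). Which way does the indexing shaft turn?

clockwise

the main motor → shaft II: external mesh, 1 reversal → CW.
shaft II → shaft III: external mesh, 1 reversal → CCW.
shaft III → the indexing shaft: external mesh, 1 reversal → CW.
3 reversals in total — an odd number — so the indexing shaft turns opposite to the main motor.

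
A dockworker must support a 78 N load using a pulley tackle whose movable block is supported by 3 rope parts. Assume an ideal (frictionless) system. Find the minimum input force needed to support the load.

Block-and-tackle MA = number of supporting rope parts = 3.
Effort = load / MA = 78 / 3 = 26 N.

26 N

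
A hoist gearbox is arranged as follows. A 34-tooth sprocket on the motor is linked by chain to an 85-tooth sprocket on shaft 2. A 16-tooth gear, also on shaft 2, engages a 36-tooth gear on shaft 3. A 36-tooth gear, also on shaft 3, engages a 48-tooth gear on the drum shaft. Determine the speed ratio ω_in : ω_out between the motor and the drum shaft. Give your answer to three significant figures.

7.50

Each stage contributes driven/driver: chain 85/34 = 2.5, gear mesh 36/16 = 2.25, gear mesh 48/36 = 1.3333.
Overall: 2.5 × 2.25 × 1.3333 = 7.5.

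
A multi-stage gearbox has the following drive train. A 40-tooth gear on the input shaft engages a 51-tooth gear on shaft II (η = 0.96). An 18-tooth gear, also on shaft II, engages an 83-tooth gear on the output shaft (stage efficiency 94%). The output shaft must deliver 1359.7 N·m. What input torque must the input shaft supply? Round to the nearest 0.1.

256.3 N·m

Overall ratio R = 1.275 × 4.6111 = 5.8792; overall efficiency η = 0.96 × 0.94 = 0.9024.
Input torque = output torque / (R × η) = 1359.7 / (5.8792 × 0.9024) = 256.29 N·m.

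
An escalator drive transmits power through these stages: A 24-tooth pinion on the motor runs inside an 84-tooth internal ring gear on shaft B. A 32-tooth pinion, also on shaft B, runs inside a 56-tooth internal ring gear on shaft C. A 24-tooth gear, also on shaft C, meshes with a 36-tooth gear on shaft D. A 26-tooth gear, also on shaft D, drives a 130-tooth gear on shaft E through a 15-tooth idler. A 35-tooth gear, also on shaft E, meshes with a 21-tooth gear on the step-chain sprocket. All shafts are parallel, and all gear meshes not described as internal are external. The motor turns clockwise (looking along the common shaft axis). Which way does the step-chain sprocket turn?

the motor → shaft B: internal mesh, same direction → CW.
shaft B → shaft C: internal mesh, same direction → CW.
shaft C → shaft D: external mesh, 1 reversal → CCW.
shaft D → shaft E: driver → idler → driven is 2 external meshes, 2 reversals → CCW.
shaft E → the step-chain sprocket: external mesh, 1 reversal → CW.
4 reversals in total — an even number — so the step-chain sprocket turns the same way as the motor.

clockwise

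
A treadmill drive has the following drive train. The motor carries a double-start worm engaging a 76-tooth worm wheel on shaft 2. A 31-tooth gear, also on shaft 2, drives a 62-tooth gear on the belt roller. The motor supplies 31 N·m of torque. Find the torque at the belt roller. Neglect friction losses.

After the worm (76/2): 31 × 38 = 1178 N·m
After the gear mesh (62/31): 1178 × 2 = 2356 N·m

2356 N·m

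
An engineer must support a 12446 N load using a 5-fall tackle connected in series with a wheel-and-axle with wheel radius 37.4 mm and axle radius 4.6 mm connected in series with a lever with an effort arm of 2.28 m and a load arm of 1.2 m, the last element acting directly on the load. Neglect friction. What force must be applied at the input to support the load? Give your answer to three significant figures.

161 N

Block-and-tackle MA = number of supporting rope parts = 5.
Wheel-and-axle MA = R/r = 37.4/4.6 = 8.1304.
Lever MA = effort arm / load arm = 2.28/1.2 = 1.9.
Combined ideal MA = 5 × 8.1304 × 1.9 = 77.239.
Effort = load / MA = 12446 / 77.239 = 161.14 N.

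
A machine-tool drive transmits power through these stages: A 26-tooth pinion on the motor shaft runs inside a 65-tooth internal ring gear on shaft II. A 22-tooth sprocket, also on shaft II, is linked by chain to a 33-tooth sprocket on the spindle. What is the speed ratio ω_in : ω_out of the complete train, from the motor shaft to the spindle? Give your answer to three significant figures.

3.75

Each stage contributes driven/driver: internal gear 65/26 = 2.5, chain 33/22 = 1.5.
Overall: 2.5 × 1.5 = 3.75.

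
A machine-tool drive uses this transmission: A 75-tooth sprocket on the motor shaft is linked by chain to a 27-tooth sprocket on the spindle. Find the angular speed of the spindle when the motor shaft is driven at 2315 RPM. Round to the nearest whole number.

6431 RPM

chain 27/75 = 0.36 → 2315/0.36 = 6430.6 RPM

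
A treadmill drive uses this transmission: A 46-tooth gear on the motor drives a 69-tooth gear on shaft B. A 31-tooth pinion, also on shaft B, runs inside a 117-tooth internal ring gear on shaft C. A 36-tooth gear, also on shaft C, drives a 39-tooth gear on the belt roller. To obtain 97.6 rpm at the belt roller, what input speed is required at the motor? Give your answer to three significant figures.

Overall ratio R = 1.5 × 3.7742 × 1.0833 = 6.1331.
Required input speed = output speed × R = 97.6 × 6.1331 = 598.59 rpm.

599 rpm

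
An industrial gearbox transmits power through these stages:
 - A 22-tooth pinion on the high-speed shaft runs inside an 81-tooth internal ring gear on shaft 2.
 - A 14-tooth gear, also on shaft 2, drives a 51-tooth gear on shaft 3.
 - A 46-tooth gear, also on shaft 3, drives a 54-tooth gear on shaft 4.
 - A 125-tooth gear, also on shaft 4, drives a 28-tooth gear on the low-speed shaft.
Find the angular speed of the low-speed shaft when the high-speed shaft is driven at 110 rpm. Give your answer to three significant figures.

31.2 rpm

the high-speed shaft → shaft 2 (internal gear, 81/22): 110 ÷ 3.6818 = 29.877 rpm
shaft 2 → shaft 3 (gear mesh, 51/14): 29.877 ÷ 3.6429 = 8.2014 rpm
shaft 3 → shaft 4 (gear mesh, 54/46): 8.2014 ÷ 1.1739 = 6.9864 rpm
shaft 4 → the low-speed shaft (gear mesh, 28/125): 6.9864 ÷ 0.224 = 31.189 rpm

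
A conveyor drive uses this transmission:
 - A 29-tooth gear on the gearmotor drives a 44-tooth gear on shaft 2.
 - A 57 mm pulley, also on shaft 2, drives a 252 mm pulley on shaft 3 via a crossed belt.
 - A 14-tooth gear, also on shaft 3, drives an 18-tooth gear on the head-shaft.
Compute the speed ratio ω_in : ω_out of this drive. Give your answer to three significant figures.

Each stage contributes driven/driver: gear mesh 44/29 = 1.5172, belt 252/57 = 4.4211, gear mesh 18/14 = 1.2857.
Overall: 1.5172 × 4.4211 × 1.2857 = 8.6243.

8.62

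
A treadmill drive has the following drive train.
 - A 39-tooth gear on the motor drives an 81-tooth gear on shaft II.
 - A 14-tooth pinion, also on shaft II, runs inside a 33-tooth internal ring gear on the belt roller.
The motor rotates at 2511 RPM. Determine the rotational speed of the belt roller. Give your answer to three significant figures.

513 RPM

gear mesh 81/39 = 2.0769 → 2511/2.0769 = 1209 RPM
internal gear 33/14 = 2.3571 → 1209/2.3571 = 512.91 RPM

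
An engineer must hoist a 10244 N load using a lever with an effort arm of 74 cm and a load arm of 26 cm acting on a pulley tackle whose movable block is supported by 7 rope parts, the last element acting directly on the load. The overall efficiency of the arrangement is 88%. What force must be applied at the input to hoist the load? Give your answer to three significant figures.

Lever MA = effort arm / load arm = 74/26 = 2.8462.
Block-and-tackle MA = number of supporting rope parts = 7.
Combined ideal MA = 2.8462 × 7 = 19.923.
Actual MA = 19.923 × 0.88 = 17.532.
Effort = load / actual MA = 10244 / 17.532 = 584.29 N.

584 N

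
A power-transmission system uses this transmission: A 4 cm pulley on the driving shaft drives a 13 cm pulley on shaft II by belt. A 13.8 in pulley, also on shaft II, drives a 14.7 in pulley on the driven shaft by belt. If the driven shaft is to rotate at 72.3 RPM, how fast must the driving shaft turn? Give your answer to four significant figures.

250.3 RPM

Overall ratio R = 3.25 × 1.0652 = 3.462.
Required input speed = output speed × R = 72.3 × 3.462 = 250.3 RPM.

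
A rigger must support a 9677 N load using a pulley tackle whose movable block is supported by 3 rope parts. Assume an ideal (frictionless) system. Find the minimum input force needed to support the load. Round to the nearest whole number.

Block-and-tackle MA = number of supporting rope parts = 3.
Effort = load / MA = 9677 / 3 = 3225.7 N.

3226 N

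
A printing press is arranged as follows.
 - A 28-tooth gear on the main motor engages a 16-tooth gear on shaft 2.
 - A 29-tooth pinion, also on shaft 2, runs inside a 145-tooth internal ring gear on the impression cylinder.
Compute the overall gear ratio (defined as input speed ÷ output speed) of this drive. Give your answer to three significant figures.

Each stage contributes driven/driver: gear mesh 16/28 = 0.57143, internal gear 145/29 = 5.
Overall: 0.57143 × 5 = 2.8571.

2.86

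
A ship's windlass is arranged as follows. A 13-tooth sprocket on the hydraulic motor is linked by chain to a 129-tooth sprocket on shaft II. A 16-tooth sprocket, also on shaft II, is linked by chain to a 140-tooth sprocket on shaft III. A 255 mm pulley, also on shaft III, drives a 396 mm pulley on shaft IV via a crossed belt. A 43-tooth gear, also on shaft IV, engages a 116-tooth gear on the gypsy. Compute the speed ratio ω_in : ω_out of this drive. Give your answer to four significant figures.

Each stage contributes driven/driver: chain 129/13 = 9.9231, chain 140/16 = 8.75, belt 396/255 = 1.5529, gear mesh 116/43 = 2.6977.
Overall: 9.9231 × 8.75 × 1.5529 × 2.6977 = 363.75.

363.7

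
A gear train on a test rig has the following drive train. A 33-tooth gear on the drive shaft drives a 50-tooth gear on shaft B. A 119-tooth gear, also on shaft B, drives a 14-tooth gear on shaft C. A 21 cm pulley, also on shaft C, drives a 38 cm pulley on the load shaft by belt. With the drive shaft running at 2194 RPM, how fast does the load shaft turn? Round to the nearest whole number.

6802 RPM

gear mesh 50/33 = 1.5152 → 2194/1.5152 = 1448 RPM
gear mesh 14/119 = 0.11765 → 1448/0.11765 = 12308 RPM
belt 38/21 = 1.8095 → 12308/1.8095 = 6802 RPM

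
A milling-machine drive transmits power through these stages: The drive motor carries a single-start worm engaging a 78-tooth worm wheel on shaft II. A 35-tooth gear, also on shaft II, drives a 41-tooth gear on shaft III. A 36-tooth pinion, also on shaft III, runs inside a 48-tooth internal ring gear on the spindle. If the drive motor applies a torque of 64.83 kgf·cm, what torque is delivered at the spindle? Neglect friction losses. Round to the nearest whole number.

7898 kgf·cm

After the worm (78/1): 64.83 × 78 = 5056.7 kgf·cm
After the gear mesh (41/35): 5056.7 × 1.1714 = 5923.6 kgf·cm
After the internal gear (48/36): 5923.6 × 1.3333 = 7898.1 kgf·cm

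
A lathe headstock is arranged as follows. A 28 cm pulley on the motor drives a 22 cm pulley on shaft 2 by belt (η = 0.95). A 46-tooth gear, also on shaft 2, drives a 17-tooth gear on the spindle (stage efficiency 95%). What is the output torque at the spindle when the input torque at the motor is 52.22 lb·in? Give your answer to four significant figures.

13.68 lb·in

Belt: ratio = 22/28 = 0.78571; torque at shaft 2 = 52.22 × 0.78571 × 0.95 = 38.978 lb·in.
Gear mesh: ratio = 17/46 = 0.36957; torque at the spindle = 38.978 × 0.36957 × 0.95 = 13.685 lb·in.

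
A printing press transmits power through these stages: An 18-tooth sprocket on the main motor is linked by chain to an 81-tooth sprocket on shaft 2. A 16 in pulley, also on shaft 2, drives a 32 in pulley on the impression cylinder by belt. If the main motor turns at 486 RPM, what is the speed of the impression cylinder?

the main motor → shaft 2 (chain, 81/18): 486 ÷ 4.5 = 108 RPM
shaft 2 → the impression cylinder (belt, 32/16): 108 ÷ 2 = 54 RPM

54 RPM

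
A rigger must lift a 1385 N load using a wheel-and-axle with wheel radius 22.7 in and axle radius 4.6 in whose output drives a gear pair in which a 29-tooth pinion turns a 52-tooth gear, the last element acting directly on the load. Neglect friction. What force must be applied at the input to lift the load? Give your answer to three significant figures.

157 N

Wheel-and-axle MA = R/r = 22.7/4.6 = 4.9348.
Gear pair MA = 52/29 = 1.7931.
Combined ideal MA = 4.9348 × 1.7931 = 8.8486.
Effort = load / MA = 1385 / 8.8486 = 156.52 N.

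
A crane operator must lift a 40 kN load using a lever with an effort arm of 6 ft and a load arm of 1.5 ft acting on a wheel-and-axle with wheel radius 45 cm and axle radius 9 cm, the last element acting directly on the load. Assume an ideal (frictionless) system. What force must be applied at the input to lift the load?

Lever MA = effort arm / load arm = 6/1.5 = 4.
Wheel-and-axle MA = R/r = 45/9 = 5.
Combined ideal MA = 4 × 5 = 20.
Effort = load / MA = 40 / 20 = 2 kN.

2 kN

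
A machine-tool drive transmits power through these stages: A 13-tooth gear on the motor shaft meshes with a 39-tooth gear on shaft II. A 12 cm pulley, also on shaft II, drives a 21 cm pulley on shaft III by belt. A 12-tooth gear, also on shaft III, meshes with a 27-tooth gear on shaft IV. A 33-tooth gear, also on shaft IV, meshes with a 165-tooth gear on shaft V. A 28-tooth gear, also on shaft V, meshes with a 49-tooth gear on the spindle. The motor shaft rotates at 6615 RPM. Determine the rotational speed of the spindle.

64 RPM

the motor shaft → shaft II (gear mesh, 39/13): 6615 ÷ 3 = 2205 RPM
shaft II → shaft III (belt, 21/12): 2205 ÷ 1.75 = 1260 RPM
shaft III → shaft IV (gear mesh, 27/12): 1260 ÷ 2.25 = 560 RPM
shaft IV → shaft V (gear mesh, 165/33): 560 ÷ 5 = 112 RPM
shaft V → the spindle (gear mesh, 49/28): 112 ÷ 1.75 = 64 RPM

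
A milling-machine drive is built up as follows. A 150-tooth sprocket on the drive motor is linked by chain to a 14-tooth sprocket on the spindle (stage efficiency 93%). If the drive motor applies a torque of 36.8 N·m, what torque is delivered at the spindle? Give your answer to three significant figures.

Chain: ratio = 14/150 = 0.093333; torque at the spindle = 36.8 × 0.093333 × 0.93 = 3.1942 N·m.

3.19 N·m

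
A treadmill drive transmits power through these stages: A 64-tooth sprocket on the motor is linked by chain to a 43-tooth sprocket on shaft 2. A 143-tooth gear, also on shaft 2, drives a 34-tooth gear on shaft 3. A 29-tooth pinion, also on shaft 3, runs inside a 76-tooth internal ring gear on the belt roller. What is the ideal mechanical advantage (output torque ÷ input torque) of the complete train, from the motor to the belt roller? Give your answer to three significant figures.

0.419

Each stage contributes driven/driver: chain 43/64 = 0.67188, gear mesh 34/143 = 0.23776, internal gear 76/29 = 2.6207.
Overall: 0.67188 × 0.23776 × 2.6207 = 0.41865.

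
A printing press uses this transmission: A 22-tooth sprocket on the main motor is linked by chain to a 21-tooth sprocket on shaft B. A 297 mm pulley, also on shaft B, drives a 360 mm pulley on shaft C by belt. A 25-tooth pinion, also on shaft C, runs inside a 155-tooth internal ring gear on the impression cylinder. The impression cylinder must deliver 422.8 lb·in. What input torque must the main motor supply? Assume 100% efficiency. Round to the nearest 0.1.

58.9 lb·in

Overall ratio R = 0.95455 × 1.2121 × 6.2 = 7.1736.
Input torque = output torque / R = 422.8 / 7.1736 = 58.939 lb·in.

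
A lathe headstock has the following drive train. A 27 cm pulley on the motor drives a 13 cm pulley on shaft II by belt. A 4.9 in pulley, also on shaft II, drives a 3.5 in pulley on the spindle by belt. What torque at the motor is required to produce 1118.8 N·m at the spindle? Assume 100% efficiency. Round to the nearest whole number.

Overall ratio R = 0.48148 × 0.71429 = 0.34392.
Input torque = output torque / R = 1118.8 / 0.34392 = 3253.1 N·m.

3253 N·m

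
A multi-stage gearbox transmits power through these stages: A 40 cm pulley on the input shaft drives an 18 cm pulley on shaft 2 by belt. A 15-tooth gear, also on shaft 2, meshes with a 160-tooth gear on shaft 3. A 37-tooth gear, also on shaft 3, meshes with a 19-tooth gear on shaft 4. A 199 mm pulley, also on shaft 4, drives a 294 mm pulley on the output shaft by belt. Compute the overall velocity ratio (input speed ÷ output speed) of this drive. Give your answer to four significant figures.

Each stage contributes driven/driver: belt 18/40 = 0.45, gear mesh 160/15 = 10.667, gear mesh 19/37 = 0.51351, belt 294/199 = 1.4774.
Overall: 0.45 × 10.667 × 0.51351 × 1.4774 = 3.6416.

3.642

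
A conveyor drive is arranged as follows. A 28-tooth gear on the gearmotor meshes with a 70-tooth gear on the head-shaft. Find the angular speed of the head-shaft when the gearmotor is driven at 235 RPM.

the gearmotor → the head-shaft (gear mesh, 70/28): 235 ÷ 2.5 = 94 RPM

94 RPM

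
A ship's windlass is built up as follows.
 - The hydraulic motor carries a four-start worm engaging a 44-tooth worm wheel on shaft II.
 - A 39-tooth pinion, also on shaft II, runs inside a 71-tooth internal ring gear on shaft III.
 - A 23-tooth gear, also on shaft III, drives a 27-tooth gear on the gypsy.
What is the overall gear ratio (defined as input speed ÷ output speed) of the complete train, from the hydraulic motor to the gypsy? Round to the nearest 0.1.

Each stage contributes driven/driver: worm 44/4 = 11, internal gear 71/39 = 1.8205, gear mesh 27/23 = 1.1739.
Overall: 11 × 1.8205 × 1.1739 = 23.508.

23.5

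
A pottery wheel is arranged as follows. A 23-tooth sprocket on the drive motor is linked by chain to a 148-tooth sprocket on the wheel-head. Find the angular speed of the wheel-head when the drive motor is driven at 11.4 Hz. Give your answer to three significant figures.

chain 148/23 = 6.4348 → 11.4/6.4348 = 1.7716 Hz

1.77 Hz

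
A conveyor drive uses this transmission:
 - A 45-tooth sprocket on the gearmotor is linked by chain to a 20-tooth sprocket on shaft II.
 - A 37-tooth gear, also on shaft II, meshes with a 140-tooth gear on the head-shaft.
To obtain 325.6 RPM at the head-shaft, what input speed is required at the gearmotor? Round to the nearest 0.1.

Overall ratio R = 0.44444 × 3.7838 = 1.6817.
Required input speed = output speed × R = 325.6 × 1.6817 = 547.56 RPM.

547.6 RPM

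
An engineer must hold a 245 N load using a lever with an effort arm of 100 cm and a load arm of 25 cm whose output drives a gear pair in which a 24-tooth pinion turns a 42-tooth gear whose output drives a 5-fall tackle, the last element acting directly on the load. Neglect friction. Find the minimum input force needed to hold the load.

7 N

Lever MA = effort arm / load arm = 100/25 = 4.
Gear pair MA = 42/24 = 1.75.
Block-and-tackle MA = number of supporting rope parts = 5.
Combined ideal MA = 4 × 1.75 × 5 = 35.
Effort = load / MA = 245 / 35 = 7 N.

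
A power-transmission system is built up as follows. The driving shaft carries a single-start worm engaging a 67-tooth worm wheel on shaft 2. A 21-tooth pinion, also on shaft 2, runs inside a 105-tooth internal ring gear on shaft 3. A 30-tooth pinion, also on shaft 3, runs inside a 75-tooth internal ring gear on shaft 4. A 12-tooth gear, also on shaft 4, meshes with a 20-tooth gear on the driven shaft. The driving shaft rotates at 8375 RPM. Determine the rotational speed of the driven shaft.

Worm: ratio = 67/1 = 67, so shaft 2 turns at 8375 / 67 = 125 RPM.
Internal gear: ratio = 105/21 = 5, so shaft 3 turns at 125 / 5 = 25 RPM.
Internal gear: ratio = 75/30 = 2.5, so shaft 4 turns at 25 / 2.5 = 10 RPM.
Gear mesh: ratio = 20/12 = 1.6667, so the driven shaft turns at 10 / 1.6667 = 6 RPM.

6 RPM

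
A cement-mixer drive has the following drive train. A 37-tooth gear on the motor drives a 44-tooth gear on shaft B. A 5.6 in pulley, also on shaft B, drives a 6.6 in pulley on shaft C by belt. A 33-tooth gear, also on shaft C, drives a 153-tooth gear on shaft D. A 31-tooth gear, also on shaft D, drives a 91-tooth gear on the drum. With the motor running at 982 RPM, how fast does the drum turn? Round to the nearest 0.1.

the motor → shaft B (gear mesh, 44/37): 982 ÷ 1.1892 = 825.77 RPM
shaft B → shaft C (belt, 6.6/5.6): 825.77 ÷ 1.1786 = 700.66 RPM
shaft C → shaft D (gear mesh, 153/33): 700.66 ÷ 4.6364 = 151.12 RPM
shaft D → the drum (gear mesh, 91/31): 151.12 ÷ 2.9355 = 51.481 RPM

51.5 RPM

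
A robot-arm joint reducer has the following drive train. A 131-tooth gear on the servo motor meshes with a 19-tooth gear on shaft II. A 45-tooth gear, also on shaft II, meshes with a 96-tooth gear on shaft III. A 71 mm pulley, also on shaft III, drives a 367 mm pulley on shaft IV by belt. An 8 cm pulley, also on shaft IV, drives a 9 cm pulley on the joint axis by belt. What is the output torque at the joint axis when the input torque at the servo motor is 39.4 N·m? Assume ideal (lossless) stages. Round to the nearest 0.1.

70.9 N·m

After the gear mesh (19/131): 39.4 × 0.14504 = 5.7145 N·m
After the gear mesh (96/45): 5.7145 × 2.1333 = 12.191 N·m
After the belt (367/71): 12.191 × 5.169 = 63.015 N·m
After the belt (9/8): 63.015 × 1.125 = 70.892 N·m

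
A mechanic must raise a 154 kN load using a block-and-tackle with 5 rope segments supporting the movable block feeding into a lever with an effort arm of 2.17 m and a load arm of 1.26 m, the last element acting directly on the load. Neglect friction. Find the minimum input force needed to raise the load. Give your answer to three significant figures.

17.9 kN

Block-and-tackle MA = number of supporting rope parts = 5.
Lever MA = effort arm / load arm = 2.17/1.26 = 1.7222.
Combined ideal MA = 5 × 1.7222 = 8.6111.
Effort = load / MA = 154 / 8.6111 = 17.884 kN.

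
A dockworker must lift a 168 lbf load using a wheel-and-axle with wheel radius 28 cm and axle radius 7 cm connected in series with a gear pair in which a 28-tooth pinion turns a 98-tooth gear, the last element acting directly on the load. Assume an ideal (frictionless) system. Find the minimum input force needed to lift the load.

Wheel-and-axle MA = R/r = 28/7 = 4.
Gear pair MA = 98/28 = 3.5.
Combined ideal MA = 4 × 3.5 = 14.
Effort = load / MA = 168 / 14 = 12 lbf.

12 lbf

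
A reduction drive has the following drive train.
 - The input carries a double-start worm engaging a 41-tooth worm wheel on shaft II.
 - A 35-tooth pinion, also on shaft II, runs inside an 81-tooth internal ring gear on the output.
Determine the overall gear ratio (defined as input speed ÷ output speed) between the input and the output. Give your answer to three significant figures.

47.4

Each stage contributes driven/driver: worm 41/2 = 20.5, internal gear 81/35 = 2.3143.
Overall: 20.5 × 2.3143 = 47.443.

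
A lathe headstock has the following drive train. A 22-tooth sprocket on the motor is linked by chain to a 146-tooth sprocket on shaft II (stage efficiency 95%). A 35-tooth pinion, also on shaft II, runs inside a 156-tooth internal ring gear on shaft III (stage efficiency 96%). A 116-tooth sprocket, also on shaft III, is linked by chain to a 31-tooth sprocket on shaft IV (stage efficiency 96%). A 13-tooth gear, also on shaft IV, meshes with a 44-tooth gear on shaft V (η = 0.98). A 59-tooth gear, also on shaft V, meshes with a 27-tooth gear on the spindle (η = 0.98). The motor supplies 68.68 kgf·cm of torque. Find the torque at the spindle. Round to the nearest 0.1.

707.1 kgf·cm

Chain: ratio = 146/22 = 6.6364; torque at shaft II = 68.68 × 6.6364 × 0.95 = 433 kgf·cm.
Internal gear: ratio = 156/35 = 4.4571; torque at shaft III = 433 × 4.4571 × 0.96 = 1852.7 kgf·cm.
Chain: ratio = 31/116 = 0.26724; torque at shaft IV = 1852.7 × 0.26724 × 0.96 = 475.32 kgf·cm.
Gear mesh: ratio = 44/13 = 3.3846; torque at shaft V = 475.32 × 3.3846 × 0.98 = 1576.6 kgf·cm.
Gear mesh: ratio = 27/59 = 0.45763; torque at the spindle = 1576.6 × 0.45763 × 0.98 = 707.07 kgf·cm.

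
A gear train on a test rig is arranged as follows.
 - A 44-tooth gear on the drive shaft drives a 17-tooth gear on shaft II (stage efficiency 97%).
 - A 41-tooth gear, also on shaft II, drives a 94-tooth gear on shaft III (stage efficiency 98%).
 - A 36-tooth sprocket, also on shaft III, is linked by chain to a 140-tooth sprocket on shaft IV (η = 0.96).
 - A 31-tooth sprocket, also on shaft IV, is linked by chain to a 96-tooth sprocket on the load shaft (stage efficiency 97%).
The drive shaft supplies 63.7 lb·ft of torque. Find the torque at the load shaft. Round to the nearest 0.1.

gear mesh 17/44 = 0.38636 → τ = 63.7·0.38636·0.97 = 23.873 lb·ft
gear mesh 94/41 = 2.2927 → τ = 23.873·2.2927·0.98 = 53.639 lb·ft
chain 140/36 = 3.8889 → τ = 53.639·3.8889·0.96 = 200.25 lb·ft
chain 96/31 = 3.0968 → τ = 200.25·3.0968·0.97 = 601.53 lb·ft

601.5 lb·ft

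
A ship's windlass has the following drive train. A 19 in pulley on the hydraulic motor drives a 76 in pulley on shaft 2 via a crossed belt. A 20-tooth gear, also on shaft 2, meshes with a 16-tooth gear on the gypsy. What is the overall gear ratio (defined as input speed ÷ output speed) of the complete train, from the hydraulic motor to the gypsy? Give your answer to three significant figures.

3.20

Each stage contributes driven/driver: belt 76/19 = 4, gear mesh 16/20 = 0.8.
Overall: 4 × 0.8 = 3.2.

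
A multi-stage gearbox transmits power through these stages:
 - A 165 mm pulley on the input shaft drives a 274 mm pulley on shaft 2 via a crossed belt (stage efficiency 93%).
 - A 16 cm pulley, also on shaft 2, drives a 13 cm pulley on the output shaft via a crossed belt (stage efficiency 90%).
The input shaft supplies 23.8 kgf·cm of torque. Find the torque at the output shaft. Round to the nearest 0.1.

After the belt (274/165): 23.8 × 1.6606 × 0.93 = 36.756 kgf·cm
After the belt (13/16): 36.756 × 0.8125 × 0.90 = 26.878 kgf·cm

26.9 kgf·cm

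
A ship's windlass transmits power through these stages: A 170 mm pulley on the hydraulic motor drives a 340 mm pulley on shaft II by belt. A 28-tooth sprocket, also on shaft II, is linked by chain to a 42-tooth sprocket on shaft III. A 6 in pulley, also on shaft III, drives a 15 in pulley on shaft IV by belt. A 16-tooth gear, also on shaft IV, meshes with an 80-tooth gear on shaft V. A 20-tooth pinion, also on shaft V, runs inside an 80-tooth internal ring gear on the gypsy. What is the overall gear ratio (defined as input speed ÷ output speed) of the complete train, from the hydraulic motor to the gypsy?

Each stage contributes driven/driver: belt 340/170 = 2, chain 42/28 = 1.5, belt 15/6 = 2.5, gear mesh 80/16 = 5, internal gear 80/20 = 4.
Overall: 2 × 1.5 × 2.5 × 5 × 4 = 150.

150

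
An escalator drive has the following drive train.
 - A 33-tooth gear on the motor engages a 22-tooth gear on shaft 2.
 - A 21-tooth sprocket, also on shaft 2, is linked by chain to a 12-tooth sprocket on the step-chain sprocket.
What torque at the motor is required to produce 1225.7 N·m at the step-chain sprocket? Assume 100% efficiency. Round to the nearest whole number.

Overall ratio R = 0.66667 × 0.57143 = 0.38095.
Input torque = output torque / R = 1225.7 / 0.38095 = 3217.5 N·m.

3217 N·m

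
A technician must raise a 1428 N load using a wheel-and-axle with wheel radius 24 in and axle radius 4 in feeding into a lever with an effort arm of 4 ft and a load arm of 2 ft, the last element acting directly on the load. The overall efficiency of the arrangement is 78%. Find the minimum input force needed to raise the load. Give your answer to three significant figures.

Wheel-and-axle MA = R/r = 24/4 = 6.
Lever MA = effort arm / load arm = 4/2 = 2.
Combined ideal MA = 6 × 2 = 12.
Actual MA = 12 × 0.78 = 9.36.
Effort = load / actual MA = 1428 / 9.36 = 152.56 N.

153 N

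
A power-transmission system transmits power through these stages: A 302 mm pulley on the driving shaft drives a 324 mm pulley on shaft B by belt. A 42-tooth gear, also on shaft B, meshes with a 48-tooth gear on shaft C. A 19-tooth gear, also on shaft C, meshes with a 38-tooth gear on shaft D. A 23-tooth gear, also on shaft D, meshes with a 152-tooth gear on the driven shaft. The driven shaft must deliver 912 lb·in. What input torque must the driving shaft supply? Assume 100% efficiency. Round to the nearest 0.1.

Overall ratio R = 1.0728 × 1.1429 × 2 × 6.6087 = 16.206.
Input torque = output torque / R = 912 / 16.206 = 56.275 lb·in.

56.3 lb·in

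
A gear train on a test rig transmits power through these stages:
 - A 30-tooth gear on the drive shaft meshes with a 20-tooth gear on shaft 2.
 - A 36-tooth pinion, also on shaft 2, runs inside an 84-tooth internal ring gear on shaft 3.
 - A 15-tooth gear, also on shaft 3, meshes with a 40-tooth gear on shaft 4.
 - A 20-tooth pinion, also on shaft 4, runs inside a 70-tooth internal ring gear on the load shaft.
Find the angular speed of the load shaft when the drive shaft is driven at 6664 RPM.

gear mesh 20/30 = 0.66667 → 6664/0.66667 = 9996 RPM
internal gear 84/36 = 2.3333 → 9996/2.3333 = 4284 RPM
gear mesh 40/15 = 2.6667 → 4284/2.6667 = 1606.5 RPM
internal gear 70/20 = 3.5 → 1606.5/3.5 = 459 RPM

459 RPM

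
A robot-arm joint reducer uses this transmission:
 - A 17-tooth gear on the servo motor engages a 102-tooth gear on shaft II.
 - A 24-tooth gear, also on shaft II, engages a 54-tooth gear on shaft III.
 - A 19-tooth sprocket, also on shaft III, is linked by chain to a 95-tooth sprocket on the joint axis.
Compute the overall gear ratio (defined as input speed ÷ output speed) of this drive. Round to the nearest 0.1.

67.5

Each stage contributes driven/driver: gear mesh 102/17 = 6, gear mesh 54/24 = 2.25, chain 95/19 = 5.
Overall: 6 × 2.25 × 5 = 67.5.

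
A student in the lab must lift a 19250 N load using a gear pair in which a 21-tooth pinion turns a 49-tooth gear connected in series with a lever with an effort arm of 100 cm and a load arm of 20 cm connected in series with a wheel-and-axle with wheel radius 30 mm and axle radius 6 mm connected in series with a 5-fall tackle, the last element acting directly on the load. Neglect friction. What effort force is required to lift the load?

66 N

Gear pair MA = 49/21 = 2.3333.
Lever MA = effort arm / load arm = 100/20 = 5.
Wheel-and-axle MA = R/r = 30/6 = 5.
Block-and-tackle MA = number of supporting rope parts = 5.
Combined ideal MA = 2.3333 × 5 × 5 × 5 = 291.67.
Effort = load / MA = 19250 / 291.67 = 66 N.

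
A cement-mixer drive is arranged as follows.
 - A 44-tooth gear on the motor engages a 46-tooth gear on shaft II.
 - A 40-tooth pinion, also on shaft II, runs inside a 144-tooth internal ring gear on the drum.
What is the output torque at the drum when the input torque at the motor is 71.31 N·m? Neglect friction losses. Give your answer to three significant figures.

After the gear mesh (46/44): 71.31 × 1.0455 = 74.551 N·m
After the internal gear (144/40): 74.551 × 3.6 = 268.38 N·m

268 N·m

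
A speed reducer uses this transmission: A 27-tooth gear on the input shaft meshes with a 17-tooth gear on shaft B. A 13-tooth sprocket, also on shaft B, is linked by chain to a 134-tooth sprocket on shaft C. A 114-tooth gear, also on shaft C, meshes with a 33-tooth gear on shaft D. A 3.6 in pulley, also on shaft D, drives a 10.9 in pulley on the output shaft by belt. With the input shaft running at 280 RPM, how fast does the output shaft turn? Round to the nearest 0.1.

gear mesh 17/27 = 0.62963 → 280/0.62963 = 444.71 RPM
chain 134/13 = 10.308 → 444.71/10.308 = 43.143 RPM
gear mesh 33/114 = 0.28947 → 43.143/0.28947 = 149.04 RPM
belt 10.9/3.6 = 3.0278 → 149.04/3.0278 = 49.224 RPM

49.2 RPM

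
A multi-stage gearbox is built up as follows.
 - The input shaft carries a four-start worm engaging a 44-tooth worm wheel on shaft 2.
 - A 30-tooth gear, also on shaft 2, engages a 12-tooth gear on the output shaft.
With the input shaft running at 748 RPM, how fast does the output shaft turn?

170 RPM

Worm: ratio = 44/4 = 11, so shaft 2 turns at 748 / 11 = 68 RPM.
Gear mesh: ratio = 12/30 = 0.4, so the output shaft turns at 68 / 0.4 = 170 RPM.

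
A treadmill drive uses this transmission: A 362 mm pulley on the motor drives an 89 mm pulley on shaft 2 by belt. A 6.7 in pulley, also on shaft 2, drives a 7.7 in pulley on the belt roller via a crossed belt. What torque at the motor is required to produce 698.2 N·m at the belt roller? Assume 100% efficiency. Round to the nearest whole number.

Overall ratio R = 0.24586 × 1.1493 = 0.28255.
Input torque = output torque / R = 698.2 / 0.28255 = 2471.1 N·m.

2471 N·m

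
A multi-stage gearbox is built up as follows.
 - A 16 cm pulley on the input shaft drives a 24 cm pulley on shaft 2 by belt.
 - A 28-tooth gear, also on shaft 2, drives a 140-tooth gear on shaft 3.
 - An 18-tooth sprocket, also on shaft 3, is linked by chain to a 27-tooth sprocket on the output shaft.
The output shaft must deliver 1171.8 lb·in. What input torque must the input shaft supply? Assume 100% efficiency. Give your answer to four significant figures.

104.2 lb·in

Overall ratio R = 1.5 × 5 × 1.5 = 11.25.
Input torque = output torque / R = 1171.8 / 11.25 = 104.16 lb·in.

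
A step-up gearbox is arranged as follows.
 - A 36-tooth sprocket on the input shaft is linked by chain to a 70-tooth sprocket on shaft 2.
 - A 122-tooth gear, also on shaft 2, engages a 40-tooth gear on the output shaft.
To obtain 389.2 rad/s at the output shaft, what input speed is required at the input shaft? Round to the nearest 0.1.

248.1 rad/s

Overall ratio R = 1.9444 × 0.32787 = 0.63752.
Required input speed = output speed × R = 389.2 × 0.63752 = 248.12 rad/s.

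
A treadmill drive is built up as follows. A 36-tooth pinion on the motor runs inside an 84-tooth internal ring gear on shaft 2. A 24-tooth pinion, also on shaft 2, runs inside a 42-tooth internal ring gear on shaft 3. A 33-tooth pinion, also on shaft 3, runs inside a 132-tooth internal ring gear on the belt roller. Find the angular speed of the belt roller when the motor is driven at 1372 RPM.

the motor → shaft 2 (internal gear, 84/36): 1372 ÷ 2.3333 = 588 RPM
shaft 2 → shaft 3 (internal gear, 42/24): 588 ÷ 1.75 = 336 RPM
shaft 3 → the belt roller (internal gear, 132/33): 336 ÷ 4 = 84 RPM

84 RPM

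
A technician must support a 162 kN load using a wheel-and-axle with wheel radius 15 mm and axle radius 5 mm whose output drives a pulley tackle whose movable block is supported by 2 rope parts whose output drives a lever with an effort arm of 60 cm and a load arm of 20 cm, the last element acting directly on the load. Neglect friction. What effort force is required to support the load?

Wheel-and-axle MA = R/r = 15/5 = 3.
Block-and-tackle MA = number of supporting rope parts = 2.
Lever MA = effort arm / load arm = 60/20 = 3.
Combined ideal MA = 3 × 2 × 3 = 18.
Effort = load / MA = 162 / 18 = 9 kN.

9 kN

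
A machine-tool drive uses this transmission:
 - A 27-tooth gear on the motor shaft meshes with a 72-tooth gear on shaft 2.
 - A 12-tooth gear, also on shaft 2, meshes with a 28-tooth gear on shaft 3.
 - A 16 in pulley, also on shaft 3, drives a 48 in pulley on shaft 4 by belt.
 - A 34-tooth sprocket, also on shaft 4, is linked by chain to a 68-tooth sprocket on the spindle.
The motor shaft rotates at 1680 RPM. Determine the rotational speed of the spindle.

45 RPM

the motor shaft → shaft 2 (gear mesh, 72/27): 1680 ÷ 2.6667 = 630 RPM
shaft 2 → shaft 3 (gear mesh, 28/12): 630 ÷ 2.3333 = 270 RPM
shaft 3 → shaft 4 (belt, 48/16): 270 ÷ 3 = 90 RPM
shaft 4 → the spindle (chain, 68/34): 90 ÷ 2 = 45 RPM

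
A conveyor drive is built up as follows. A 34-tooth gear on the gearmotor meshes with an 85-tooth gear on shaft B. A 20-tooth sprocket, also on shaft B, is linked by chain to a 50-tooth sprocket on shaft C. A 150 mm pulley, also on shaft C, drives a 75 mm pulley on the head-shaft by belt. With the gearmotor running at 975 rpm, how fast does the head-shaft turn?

312 rpm

the gearmotor → shaft B (gear mesh, 85/34): 975 ÷ 2.5 = 390 rpm
shaft B → shaft C (chain, 50/20): 390 ÷ 2.5 = 156 rpm
shaft C → the head-shaft (belt, 75/150): 156 ÷ 0.5 = 312 rpm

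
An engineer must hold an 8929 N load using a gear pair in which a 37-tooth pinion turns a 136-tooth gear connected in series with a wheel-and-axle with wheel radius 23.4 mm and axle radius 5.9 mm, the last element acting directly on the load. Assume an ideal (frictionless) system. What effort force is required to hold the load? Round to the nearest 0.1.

612.5 N

Gear pair MA = 136/37 = 3.6757.
Wheel-and-axle MA = R/r = 23.4/5.9 = 3.9661.
Combined ideal MA = 3.6757 × 3.9661 = 14.578.
Effort = load / MA = 8929 / 14.578 = 612.49 N.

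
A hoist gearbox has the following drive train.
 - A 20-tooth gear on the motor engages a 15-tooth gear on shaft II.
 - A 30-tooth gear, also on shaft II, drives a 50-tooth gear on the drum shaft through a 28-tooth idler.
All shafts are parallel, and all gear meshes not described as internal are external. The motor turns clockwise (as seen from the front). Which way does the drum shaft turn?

anticlockwise

the motor → shaft II: external mesh, 1 reversal → CCW.
shaft II → the drum shaft: driver → idler → driven is 2 external meshes, 2 reversals → CCW.
3 reversals in total — an odd number — so the drum shaft turns opposite to the motor.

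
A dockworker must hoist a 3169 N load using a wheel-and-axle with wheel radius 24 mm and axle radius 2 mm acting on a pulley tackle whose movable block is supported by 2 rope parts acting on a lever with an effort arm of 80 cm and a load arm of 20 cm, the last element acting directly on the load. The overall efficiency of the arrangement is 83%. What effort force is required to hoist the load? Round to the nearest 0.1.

39.8 N

Wheel-and-axle MA = R/r = 24/2 = 12.
Block-and-tackle MA = number of supporting rope parts = 2.
Lever MA = effort arm / load arm = 80/20 = 4.
Combined ideal MA = 12 × 2 × 4 = 96.
Actual MA = 96 × 0.83 = 79.68.
Effort = load / actual MA = 3169 / 79.68 = 39.772 N.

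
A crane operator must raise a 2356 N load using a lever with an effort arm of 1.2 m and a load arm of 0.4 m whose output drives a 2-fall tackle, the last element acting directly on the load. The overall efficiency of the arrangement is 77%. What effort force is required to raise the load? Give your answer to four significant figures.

Lever MA = effort arm / load arm = 1.2/0.4 = 3.
Block-and-tackle MA = number of supporting rope parts = 2.
Combined ideal MA = 3 × 2 = 6.
Actual MA = 6 × 0.77 = 4.62.
Effort = load / actual MA = 2356 / 4.62 = 509.96 N.

510.0 N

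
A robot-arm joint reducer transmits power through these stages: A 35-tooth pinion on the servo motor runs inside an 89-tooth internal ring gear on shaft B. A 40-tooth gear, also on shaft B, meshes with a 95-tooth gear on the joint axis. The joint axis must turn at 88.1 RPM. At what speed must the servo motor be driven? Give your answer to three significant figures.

Overall ratio R = 2.5429 × 2.375 = 6.0393.
Required input speed = output speed × R = 88.1 × 6.0393 = 532.06 RPM.

532 RPM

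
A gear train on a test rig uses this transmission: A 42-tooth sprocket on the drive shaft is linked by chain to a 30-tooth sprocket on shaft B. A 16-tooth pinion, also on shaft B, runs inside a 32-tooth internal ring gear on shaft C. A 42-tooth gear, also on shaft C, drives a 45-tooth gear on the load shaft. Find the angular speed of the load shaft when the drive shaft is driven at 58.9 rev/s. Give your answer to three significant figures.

38.5 rev/s

Chain: ratio = 30/42 = 0.71429, so shaft B turns at 58.9 / 0.71429 = 82.46 rev/s.
Internal gear: ratio = 32/16 = 2, so shaft C turns at 82.46 / 2 = 41.23 rev/s.
Gear mesh: ratio = 45/42 = 1.0714, so the load shaft turns at 41.23 / 1.0714 = 38.481 rev/s.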